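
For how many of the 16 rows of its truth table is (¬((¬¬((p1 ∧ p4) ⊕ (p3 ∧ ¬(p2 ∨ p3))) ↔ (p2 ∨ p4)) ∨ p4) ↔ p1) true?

p1 | p2 | p3 | p4 | φ
-- | -- | -- | -- | -
0  | 0  | 0  | 0  | 1
0  | 0  | 0  | 1  | 1
0  | 0  | 1  | 0  | 1
0  | 0  | 1  | 1  | 1
0  | 1  | 0  | 0  | 0
0  | 1  | 0  | 1  | 1
0  | 1  | 1  | 0  | 0
0  | 1  | 1  | 1  | 1
1  | 0  | 0  | 0  | 0
1  | 0  | 0  | 1  | 0
1  | 0  | 1  | 0  | 0
1  | 0  | 1  | 1  | 0
1  | 1  | 0  | 0  | 1
1  | 1  | 0  | 1  | 0
1  | 1  | 1  | 0  | 1
1  | 1  | 1  | 1  | 0
The formula is true on 8 of the 16 rows.

8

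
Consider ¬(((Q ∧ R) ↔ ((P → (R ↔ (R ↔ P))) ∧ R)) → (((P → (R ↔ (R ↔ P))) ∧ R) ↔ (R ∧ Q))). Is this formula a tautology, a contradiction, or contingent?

contradiction

P  Q  R  |  φ
1  1  1  |  0
1  1  0  |  0
1  0  1  |  0
1  0  0  |  0
0  1  1  |  0
0  1  0  |  0
0  0  1  |  0
0  0  0  |  0
Every row is 0, so the formula is a contradiction.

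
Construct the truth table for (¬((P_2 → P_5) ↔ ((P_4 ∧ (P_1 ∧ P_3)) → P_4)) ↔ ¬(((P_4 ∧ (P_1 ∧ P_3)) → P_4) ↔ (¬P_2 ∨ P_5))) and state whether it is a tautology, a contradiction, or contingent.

tautology

P_1 | P_2 | P_3 | P_4 | P_5 || φ
 F  |  F  |  F  |  F  |  F  || T
 F  |  F  |  F  |  F  |  T  || T
 F  |  F  |  F  |  T  |  F  || T
 F  |  F  |  F  |  T  |  T  || T
 F  |  F  |  T  |  F  |  F  || T
 F  |  F  |  T  |  F  |  T  || T
 F  |  F  |  T  |  T  |  F  || T
 F  |  F  |  T  |  T  |  T  || T
 F  |  T  |  F  |  F  |  F  || T
 F  |  T  |  F  |  F  |  T  || T
 F  |  T  |  F  |  T  |  F  || T
 F  |  T  |  F  |  T  |  T  || T
 F  |  T  |  T  |  F  |  F  || T
 F  |  T  |  T  |  F  |  T  || T
 F  |  T  |  T  |  T  |  F  || T
 F  |  T  |  T  |  T  |  T  || T
 T  |  F  |  F  |  F  |  F  || T
 T  |  F  |  F  |  F  |  T  || T
 T  |  F  |  F  |  T  |  F  || T
 T  |  F  |  F  |  T  |  T  || T
 T  |  F  |  T  |  F  |  F  || T
 T  |  F  |  T  |  F  |  T  || T
 T  |  F  |  T  |  T  |  F  || T
 T  |  F  |  T  |  T  |  T  || T
 T  |  T  |  F  |  F  |  F  || T
 T  |  T  |  F  |  F  |  T  || T
 T  |  T  |  F  |  T  |  F  || T
 T  |  T  |  F  |  T  |  T  || T
 T  |  T  |  T  |  F  |  F  || T
 T  |  T  |  T  |  F  |  T  || T
 T  |  T  |  T  |  T  |  F  || T
 T  |  T  |  T  |  T  |  T  || T
Every row is T, so the formula is a tautology.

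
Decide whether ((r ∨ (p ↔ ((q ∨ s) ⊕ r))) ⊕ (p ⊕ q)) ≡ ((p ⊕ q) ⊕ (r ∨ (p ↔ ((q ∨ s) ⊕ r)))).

equivalent

p | q | r | s || φ | ψ
F | F | F | F || T | T
F | F | F | T || F | F
F | F | T | F || T | T
F | F | T | T || T | T
F | T | F | F || T | T
F | T | F | T || T | T
F | T | T | F || F | F
F | T | T | T || F | F
T | F | F | F || T | T
T | F | F | T || F | F
T | F | T | F || F | F
T | F | T | T || F | F
T | T | F | F || T | T
T | T | F | T || T | T
T | T | T | F || T | T
T | T | T | T || T | T
The columns for φ and ψ agree on every row, so they are logically equivalent.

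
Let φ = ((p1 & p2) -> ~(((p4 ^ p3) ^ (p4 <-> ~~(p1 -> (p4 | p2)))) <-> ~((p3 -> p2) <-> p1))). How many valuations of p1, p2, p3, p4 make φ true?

p1 | p2 | p3 | p4 || φ
1  | 1  | 1  | 1  || 1
1  | 1  | 1  | 0  || 1
1  | 1  | 0  | 1  || 0
1  | 1  | 0  | 0  || 0
1  | 0  | 1  | 1  || 1
1  | 0  | 1  | 0  || 1
1  | 0  | 0  | 1  || 1
1  | 0  | 0  | 0  || 1
0  | 1  | 1  | 1  || 1
0  | 1  | 1  | 0  || 1
0  | 1  | 0  | 1  || 1
0  | 1  | 0  | 0  || 1
0  | 0  | 1  | 1  || 1
0  | 0  | 1  | 0  || 1
0  | 0  | 0  | 1  || 1
0  | 0  | 0  | 0  || 1
The formula is true on 14 of the 16 rows.

14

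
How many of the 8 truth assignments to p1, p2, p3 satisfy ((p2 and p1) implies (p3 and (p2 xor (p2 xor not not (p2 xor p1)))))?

p1 | p2 | p3 | (p2 and p1) | (p2 xor p1) | not (p2 xor p1) | not not (p2 xor p1) | (p2 xor not not (p2 xor p1)) | φ
-- | -- | -- | ----------- | ----------- | --------------- | ------------------- | ---------------------------- | -
T  | T  | T  |      T      |      F      |        T        |          F          |              T               | F
T  | T  | F  |      T      |      F      |        T        |          F          |              T               | F
T  | F  | T  |      F      |      T      |        F        |          T          |              T               | T
T  | F  | F  |      F      |      T      |        F        |          T          |              T               | T
F  | T  | T  |      F      |      T      |        F        |          T          |              F               | T
F  | T  | F  |      F      |      T      |        F        |          T          |              F               | T
F  | F  | T  |      F      |      F      |        T        |          F          |              F               | T
F  | F  | F  |      F      |      F      |        T        |          F          |              F               | T
The formula is true on 6 of the 8 rows.

6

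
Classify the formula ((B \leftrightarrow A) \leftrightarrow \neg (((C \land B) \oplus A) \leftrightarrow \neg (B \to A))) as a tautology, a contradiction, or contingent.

A  B  C  |  (B \leftrightarrow A)  (C \land B)  ((C \land B) \oplus A)  (B \to A)  \neg (B \to A)  φ
T  T  T  |            T                 T                 F                 T            F         F
T  T  F  |            T                 F                 T                 T            F         T
T  F  T  |            F                 F                 T                 T            F         F
T  F  F  |            F                 F                 T                 T            F         F
F  T  T  |            F                 T                 T                 F            T         T
F  T  F  |            F                 F                 F                 F            T         F
F  F  T  |            T                 F                 F                 T            F         F
F  F  F  |            T                 F                 F                 T            F         F
2 of 8 rows are T, so the formula is contingent.

contingent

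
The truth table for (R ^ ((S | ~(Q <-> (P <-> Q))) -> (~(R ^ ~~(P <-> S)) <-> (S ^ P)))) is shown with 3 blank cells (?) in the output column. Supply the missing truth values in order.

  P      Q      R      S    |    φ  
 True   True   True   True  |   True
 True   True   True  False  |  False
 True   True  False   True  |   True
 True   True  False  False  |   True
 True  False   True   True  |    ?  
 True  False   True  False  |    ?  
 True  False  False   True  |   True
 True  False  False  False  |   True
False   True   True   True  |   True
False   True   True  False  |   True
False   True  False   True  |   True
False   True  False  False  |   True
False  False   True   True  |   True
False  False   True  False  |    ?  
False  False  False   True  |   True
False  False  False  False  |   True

True, False, True

Row P=True, Q=False, R=True, S=True: ((S | ~(Q <-> (P <-> Q))) -> (~(R ^ ~~(P <-> S)) <-> (S ^ P))) = False, so the formula = True.
Row P=True, Q=False, R=True, S=False: ((S | ~(Q <-> (P <-> Q))) -> (~(R ^ ~~(P <-> S)) <-> (S ^ P))) = True, so the formula = False.
Row P=False, Q=False, R=True, S=False: ((S | ~(Q <-> (P <-> Q))) -> (~(R ^ ~~(P <-> S)) <-> (S ^ P))) = False, so the formula = True.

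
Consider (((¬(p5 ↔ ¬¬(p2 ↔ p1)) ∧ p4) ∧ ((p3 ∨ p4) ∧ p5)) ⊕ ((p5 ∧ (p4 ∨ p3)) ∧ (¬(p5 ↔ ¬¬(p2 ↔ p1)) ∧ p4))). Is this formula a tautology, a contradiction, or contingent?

contradiction

  p1  |   p2  |   p3  |   p4  |   p5  ||   φ  
False | False | False | False | False || False
False | False | False | False |  True || False
False | False | False |  True | False || False
False | False | False |  True |  True || False
False | False |  True | False | False || False
False | False |  True | False |  True || False
False | False |  True |  True | False || False
False | False |  True |  True |  True || False
False |  True | False | False | False || False
False |  True | False | False |  True || False
False |  True | False |  True | False || False
False |  True | False |  True |  True || False
False |  True |  True | False | False || False
False |  True |  True | False |  True || False
False |  True |  True |  True | False || False
False |  True |  True |  True |  True || False
 True | False | False | False | False || False
 True | False | False | False |  True || False
 True | False | False |  True | False || False
 True | False | False |  True |  True || False
 True | False |  True | False | False || False
 True | False |  True | False |  True || False
 True | False |  True |  True | False || False
 True | False |  True |  True |  True || False
 True |  True | False | False | False || False
 True |  True | False | False |  True || False
 True |  True | False |  True | False || False
 True |  True | False |  True |  True || False
 True |  True |  True | False | False || False
 True |  True |  True | False |  True || False
 True |  True |  True |  True | False || False
 True |  True |  True |  True |  True || False
Every row is False, so the formula is a contradiction.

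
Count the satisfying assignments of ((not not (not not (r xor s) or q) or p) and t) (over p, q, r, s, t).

  p      q      r      s      t    |    φ  
False  False  False  False  False  |  False
False  False  False  False   True  |  False
False  False  False   True  False  |  False
False  False  False   True   True  |   True
False  False   True  False  False  |  False
False  False   True  False   True  |   True
False  False   True   True  False  |  False
False  False   True   True   True  |  False
False   True  False  False  False  |  False
False   True  False  False   True  |   True
False   True  False   True  False  |  False
False   True  False   True   True  |   True
False   True   True  False  False  |  False
False   True   True  False   True  |   True
False   True   True   True  False  |  False
False   True   True   True   True  |   True
 True  False  False  False  False  |  False
 True  False  False  False   True  |   True
 True  False  False   True  False  |  False
 True  False  False   True   True  |   True
 True  False   True  False  False  |  False
 True  False   True  False   True  |   True
 True  False   True   True  False  |  False
 True  False   True   True   True  |   True
 True   True  False  False  False  |  False
 True   True  False  False   True  |   True
 True   True  False   True  False  |  False
 True   True  False   True   True  |   True
 True   True   True  False  False  |  False
 True   True   True  False   True  |   True
 True   True   True   True  False  |  False
 True   True   True   True   True  |   True
The formula is true on 14 of the 32 rows.

14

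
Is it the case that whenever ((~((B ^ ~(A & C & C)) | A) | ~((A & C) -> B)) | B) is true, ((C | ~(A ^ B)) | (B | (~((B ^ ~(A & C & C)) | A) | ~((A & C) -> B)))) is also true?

A  B  C  |  φ  ψ
T  T  T  |  T  T
T  T  F  |  T  T
T  F  T  |  T  T
T  F  F  |  F  F
F  T  T  |  T  T
F  T  F  |  T  T
F  F  T  |  F  T
F  F  F  |  F  T
In every row where φ is true, ψ is also true, so φ ⊨ ψ.

yes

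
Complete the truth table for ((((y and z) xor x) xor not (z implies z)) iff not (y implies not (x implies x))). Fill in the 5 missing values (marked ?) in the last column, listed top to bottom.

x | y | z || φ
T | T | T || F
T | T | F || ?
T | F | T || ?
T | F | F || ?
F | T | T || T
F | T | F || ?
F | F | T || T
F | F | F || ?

Row x=T, y=T, z=F: (((y and z) xor x) xor not (z implies z)) = T, not (y implies not (x implies x)) = T, so the formula = T.
Row x=T, y=F, z=T: (((y and z) xor x) xor not (z implies z)) = T, not (y implies not (x implies x)) = F, so the formula = F.
Row x=T, y=F, z=F: (((y and z) xor x) xor not (z implies z)) = T, not (y implies not (x implies x)) = F, so the formula = F.
Row x=F, y=T, z=F: (((y and z) xor x) xor not (z implies z)) = F, not (y implies not (x implies x)) = T, so the formula = F.
Row x=F, y=F, z=F: (((y and z) xor x) xor not (z implies z)) = F, not (y implies not (x implies x)) = F, so the formula = T.

T, F, F, F, T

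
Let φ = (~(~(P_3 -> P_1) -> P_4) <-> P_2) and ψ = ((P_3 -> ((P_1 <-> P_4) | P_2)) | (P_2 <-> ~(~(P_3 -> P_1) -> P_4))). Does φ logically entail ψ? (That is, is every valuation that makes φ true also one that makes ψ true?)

 P_1  |  P_2  |  P_3  |  P_4  ||   φ   |   ψ  
False | False | False | False ||  True |  True
False | False | False |  True ||  True |  True
False | False |  True | False || False |  True
False | False |  True |  True ||  True |  True
False |  True | False | False || False |  True
False |  True | False |  True || False |  True
False |  True |  True | False ||  True |  True
False |  True |  True |  True || False |  True
 True | False | False | False ||  True |  True
 True | False | False |  True ||  True |  True
 True | False |  True | False ||  True |  True
 True | False |  True |  True ||  True |  True
 True |  True | False | False || False |  True
 True |  True | False |  True || False |  True
 True |  True |  True | False || False |  True
 True |  True |  True |  True || False |  True
In every row where φ is true, ψ is also true, so φ ⊨ ψ.

yes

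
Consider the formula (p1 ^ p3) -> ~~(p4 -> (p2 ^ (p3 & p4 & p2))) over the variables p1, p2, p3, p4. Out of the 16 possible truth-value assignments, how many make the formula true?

13

p1  p2  p3  p4  |  (p1 ^ p3)  (p3 & p4 & p2)  (p2 ^ (p3 & p4 & p2))  φ
T   T   T   T   |      F            T                   F            T
T   T   T   F   |      F            F                   T            T
T   T   F   T   |      T            F                   T            T
T   T   F   F   |      T            F                   T            T
T   F   T   T   |      F            F                   F            T
T   F   T   F   |      F            F                   F            T
T   F   F   T   |      T            F                   F            F
T   F   F   F   |      T            F                   F            T
F   T   T   T   |      T            T                   F            F
F   T   T   F   |      T            F                   T            T
F   T   F   T   |      F            F                   T            T
F   T   F   F   |      F            F                   T            T
F   F   T   T   |      T            F                   F            F
F   F   T   F   |      T            F                   F            T
F   F   F   T   |      F            F                   F            T
F   F   F   F   |      F            F                   F            T
The formula is true on 13 of the 16 rows.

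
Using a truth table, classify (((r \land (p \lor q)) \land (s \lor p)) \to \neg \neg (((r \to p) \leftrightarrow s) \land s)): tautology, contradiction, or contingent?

p  q  r  s  |  (p \lor q)  (r \land (p \lor q))  (s \lor p)  (r \to p)  φ
T  T  T  T  |      T                T                T           T      T
T  T  T  F  |      T                T                T           T      F
T  T  F  T  |      T                F                T           T      T
T  T  F  F  |      T                F                T           T      T
T  F  T  T  |      T                T                T           T      T
T  F  T  F  |      T                T                T           T      F
T  F  F  T  |      T                F                T           T      T
T  F  F  F  |      T                F                T           T      T
F  T  T  T  |      T                T                T           F      F
F  T  T  F  |      T                T                F           F      T
F  T  F  T  |      T                F                T           T      T
F  T  F  F  |      T                F                F           T      T
F  F  T  T  |      F                F                T           F      T
F  F  T  F  |      F                F                F           F      T
F  F  F  T  |      F                F                T           T      T
F  F  F  F  |      F                F                F           T      T
13 of 16 rows are T, so the formula is contingent.

contingent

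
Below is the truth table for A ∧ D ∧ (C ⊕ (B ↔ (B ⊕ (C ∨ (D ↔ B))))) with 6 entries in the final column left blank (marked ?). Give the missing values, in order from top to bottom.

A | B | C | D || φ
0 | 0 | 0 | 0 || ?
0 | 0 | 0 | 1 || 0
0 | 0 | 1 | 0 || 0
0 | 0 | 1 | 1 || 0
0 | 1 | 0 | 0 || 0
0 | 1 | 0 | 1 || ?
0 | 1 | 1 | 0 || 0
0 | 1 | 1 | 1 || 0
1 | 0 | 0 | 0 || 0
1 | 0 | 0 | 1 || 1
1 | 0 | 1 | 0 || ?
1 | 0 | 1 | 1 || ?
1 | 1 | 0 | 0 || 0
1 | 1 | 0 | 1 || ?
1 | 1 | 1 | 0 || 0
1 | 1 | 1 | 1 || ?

0, 0, 0, 1, 0, 1

Row A=0, B=0, C=0, D=0: (C ⊕ (B ↔ (B ⊕ (C ∨ (D ↔ B))))) = 0, so the formula = 0.
Row A=0, B=1, C=0, D=1: (C ⊕ (B ↔ (B ⊕ (C ∨ (D ↔ B))))) = 0, so the formula = 0.
Row A=1, B=0, C=1, D=0: (C ⊕ (B ↔ (B ⊕ (C ∨ (D ↔ B))))) = 1, so the formula = 0.
Row A=1, B=0, C=1, D=1: (C ⊕ (B ↔ (B ⊕ (C ∨ (D ↔ B))))) = 1, so the formula = 1.
Row A=1, B=1, C=0, D=1: (C ⊕ (B ↔ (B ⊕ (C ∨ (D ↔ B))))) = 0, so the formula = 0.
Row A=1, B=1, C=1, D=1: (C ⊕ (B ↔ (B ⊕ (C ∨ (D ↔ B))))) = 1, so the formula = 1.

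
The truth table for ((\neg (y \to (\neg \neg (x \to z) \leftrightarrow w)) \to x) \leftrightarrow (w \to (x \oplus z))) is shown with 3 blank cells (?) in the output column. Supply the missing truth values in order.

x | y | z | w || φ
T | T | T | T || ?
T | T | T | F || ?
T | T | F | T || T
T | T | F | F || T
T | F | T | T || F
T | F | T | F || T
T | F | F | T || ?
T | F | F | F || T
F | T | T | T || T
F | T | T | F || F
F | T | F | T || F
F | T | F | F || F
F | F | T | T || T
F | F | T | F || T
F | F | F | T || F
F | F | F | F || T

Row x=T, y=T, z=T, w=T: (\neg (y \to (\neg \neg (x \to z) \leftrightarrow w)) \to x) = T, (w \to (x \oplus z)) = F, so the formula = F.
Row x=T, y=T, z=T, w=F: (\neg (y \to (\neg \neg (x \to z) \leftrightarrow w)) \to x) = T, (w \to (x \oplus z)) = T, so the formula = T.
Row x=T, y=F, z=F, w=T: (\neg (y \to (\neg \neg (x \to z) \leftrightarrow w)) \to x) = T, (w \to (x \oplus z)) = T, so the formula = T.

F, T, T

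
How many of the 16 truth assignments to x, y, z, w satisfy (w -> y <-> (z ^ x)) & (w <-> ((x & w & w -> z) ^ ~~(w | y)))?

x  y  z  w  |  φ
T  T  T  T  |  F
T  T  T  F  |  F
T  T  F  T  |  T
T  T  F  F  |  T
T  F  T  T  |  F
T  F  T  F  |  F
T  F  F  T  |  F
T  F  F  F  |  F
F  T  T  T  |  F
F  T  T  F  |  T
F  T  F  T  |  F
F  T  F  F  |  F
F  F  T  T  |  F
F  F  T  F  |  F
F  F  F  T  |  F
F  F  F  F  |  F
The formula is true on 3 of the 16 rows.

3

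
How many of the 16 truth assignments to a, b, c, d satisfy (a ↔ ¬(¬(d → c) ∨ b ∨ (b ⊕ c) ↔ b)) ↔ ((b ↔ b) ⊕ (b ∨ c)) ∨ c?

8

  a   |   b   |   c   |   d   | (d → c) | ¬(d → c) | (¬(d → c) ∨ b) | (b ⊕ c) | ((¬(d → c) ∨ b) ∨ (b ⊕ c)) | (b ↔ b) | (b ∨ c) | ((b ↔ b) ⊕ (b ∨ c)) | (((b ↔ b) ⊕ (b ∨ c)) ∨ c) |   φ  
----- | ----- | ----- | ----- | ------- | -------- | -------------- | ------- | -------------------------- | ------- | ------- | ------------------- | ------------------------- | -----
 True |  True |  True |  True |   True  |  False   |      True      |  False  |            True            |   True  |   True  |        False        |            True           | False
 True |  True |  True | False |   True  |  False   |      True      |  False  |            True            |   True  |   True  |        False        |            True           | False
 True |  True | False |  True |  False  |   True   |      True      |   True  |            True            |   True  |   True  |        False        |           False           |  True
 True |  True | False | False |   True  |  False   |      True      |   True  |            True            |   True  |   True  |        False        |           False           |  True
 True | False |  True |  True |   True  |  False   |     False      |   True  |            True            |   True  |   True  |        False        |            True           |  True
 True | False |  True | False |   True  |  False   |     False      |   True  |            True            |   True  |   True  |        False        |            True           |  True
 True | False | False |  True |  False  |   True   |      True      |  False  |            True            |   True  |  False  |         True        |            True           |  True
 True | False | False | False |   True  |  False   |     False      |  False  |           False            |   True  |  False  |         True        |            True           | False
False |  True |  True |  True |   True  |  False   |      True      |  False  |            True            |   True  |   True  |        False        |            True           |  True
False |  True |  True | False |   True  |  False   |      True      |  False  |            True            |   True  |   True  |        False        |            True           |  True
False |  True | False |  True |  False  |   True   |      True      |   True  |            True            |   True  |   True  |        False        |           False           | False
False |  True | False | False |   True  |  False   |      True      |   True  |            True            |   True  |   True  |        False        |           False           | False
False | False |  True |  True |   True  |  False   |     False      |   True  |            True            |   True  |   True  |        False        |            True           | False
False | False |  True | False |   True  |  False   |     False      |   True  |            True            |   True  |   True  |        False        |            True           | False
False | False | False |  True |  False  |   True   |      True      |  False  |            True            |   True  |  False  |         True        |            True           | False
False | False | False | False |   True  |  False   |     False      |  False  |           False            |   True  |  False  |         True        |            True           |  True
The formula is true on 8 of the 16 rows.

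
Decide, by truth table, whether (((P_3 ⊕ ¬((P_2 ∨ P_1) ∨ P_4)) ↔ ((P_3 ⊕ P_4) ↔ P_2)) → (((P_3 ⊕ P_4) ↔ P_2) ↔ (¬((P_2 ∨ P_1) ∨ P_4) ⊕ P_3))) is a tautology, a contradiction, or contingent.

tautology

P_1  P_2  P_3  P_4  |  (P_2 ∨ P_1)  ((P_2 ∨ P_1) ∨ P_4)  ¬((P_2 ∨ P_1) ∨ P_4)  (P_3 ⊕ ¬((P_2 ∨ P_1) ∨ P_4))  (P_3 ⊕ P_4)  ((P_3 ⊕ P_4) ↔ P_2)  (¬((P_2 ∨ P_1) ∨ P_4) ⊕ P_3)  φ
 0    0    0    0   |       0                0                    1                         1                     0                1                        1                1
 0    0    0    1   |       0                1                    0                         0                     1                0                        0                1
 0    0    1    0   |       0                0                    1                         0                     1                0                        0                1
 0    0    1    1   |       0                1                    0                         1                     0                1                        1                1
 0    1    0    0   |       1                1                    0                         0                     0                0                        0                1
 0    1    0    1   |       1                1                    0                         0                     1                1                        0                1
 0    1    1    0   |       1                1                    0                         1                     1                1                        1                1
 0    1    1    1   |       1                1                    0                         1                     0                0                        1                1
 1    0    0    0   |       1                1                    0                         0                     0                1                        0                1
 1    0    0    1   |       1                1                    0                         0                     1                0                        0                1
 1    0    1    0   |       1                1                    0                         1                     1                0                        1                1
 1    0    1    1   |       1                1                    0                         1                     0                1                        1                1
 1    1    0    0   |       1                1                    0                         0                     0                0                        0                1
 1    1    0    1   |       1                1                    0                         0                     1                1                        0                1
 1    1    1    0   |       1                1                    0                         1                     1                1                        1                1
 1    1    1    1   |       1                1                    0                         1                     0                0                        1                1
Every row is 1, so the formula is a tautology.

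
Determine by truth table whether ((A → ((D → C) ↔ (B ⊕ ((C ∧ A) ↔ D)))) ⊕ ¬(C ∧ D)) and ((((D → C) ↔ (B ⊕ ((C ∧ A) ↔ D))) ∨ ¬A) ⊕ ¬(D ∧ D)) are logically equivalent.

not equivalent

A | B | C | D | φ | ψ
- | - | - | - | - | -
T | T | T | T | F | F
T | T | T | F | F | F
T | T | F | T | T | F
T | T | F | F | T | T
T | F | T | T | T | T
T | F | T | F | T | T
T | F | F | T | F | T
T | F | F | F | F | F
F | T | T | T | T | T
F | T | T | F | F | F
F | T | F | T | F | T
F | T | F | F | F | F
F | F | T | T | T | T
F | F | T | F | F | F
F | F | F | T | F | T
F | F | F | F | F | F
The columns differ at A=T, B=T, C=F, D=T (φ=T, ψ=F), so they are not equivalent.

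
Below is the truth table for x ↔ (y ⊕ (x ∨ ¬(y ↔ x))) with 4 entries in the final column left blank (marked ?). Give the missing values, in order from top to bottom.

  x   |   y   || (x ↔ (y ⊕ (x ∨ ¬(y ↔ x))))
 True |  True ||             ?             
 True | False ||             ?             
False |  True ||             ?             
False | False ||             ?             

False, True, True, True

Row x=True, y=True: (y ⊕ (x ∨ ¬(y ↔ x))) = False, so (x ↔ (y ⊕ (x ∨ ¬(y ↔ x)))) = False.
Row x=True, y=False: (y ⊕ (x ∨ ¬(y ↔ x))) = True, so (x ↔ (y ⊕ (x ∨ ¬(y ↔ x)))) = True.
Row x=False, y=True: (y ⊕ (x ∨ ¬(y ↔ x))) = False, so (x ↔ (y ⊕ (x ∨ ¬(y ↔ x)))) = True.
Row x=False, y=False: (y ⊕ (x ∨ ¬(y ↔ x))) = False, so (x ↔ (y ⊕ (x ∨ ¬(y ↔ x)))) = True.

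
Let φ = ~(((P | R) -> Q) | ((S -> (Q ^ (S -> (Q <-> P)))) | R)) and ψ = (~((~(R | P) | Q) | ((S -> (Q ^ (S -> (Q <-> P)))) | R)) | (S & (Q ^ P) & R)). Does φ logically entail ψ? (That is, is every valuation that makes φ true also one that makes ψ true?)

  P      Q      R      S    |    φ      ψ  
 True   True   True   True  |  False  False
 True   True   True  False  |  False  False
 True   True  False   True  |  False  False
 True   True  False  False  |  False  False
 True  False   True   True  |  False   True
 True  False   True  False  |  False  False
 True  False  False   True  |   True   True
 True  False  False  False  |  False  False
False   True   True   True  |  False   True
False   True   True  False  |  False  False
False   True  False   True  |  False  False
False   True  False  False  |  False  False
False  False   True   True  |  False  False
False  False   True  False  |  False  False
False  False  False   True  |  False  False
False  False  False  False  |  False  False
In every row where φ is true, ψ is also true, so φ ⊨ ψ.

yes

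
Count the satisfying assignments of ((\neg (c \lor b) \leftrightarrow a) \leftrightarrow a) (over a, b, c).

a | b | c || φ
1 | 1 | 1 || 0
1 | 1 | 0 || 0
1 | 0 | 1 || 0
1 | 0 | 0 || 1
0 | 1 | 1 || 0
0 | 1 | 0 || 0
0 | 0 | 1 || 0
0 | 0 | 0 || 1
The formula is true on 2 of the 8 rows.

2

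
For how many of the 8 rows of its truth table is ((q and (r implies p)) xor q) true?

1

p  q  r  |  ((q and (r implies p)) xor q)
T  T  T  |                F              
T  T  F  |                F              
T  F  T  |                F              
T  F  F  |                F              
F  T  T  |                T              
F  T  F  |                F              
F  F  T  |                F              
F  F  F  |                F              
The formula is true on 1 of the 8 rows.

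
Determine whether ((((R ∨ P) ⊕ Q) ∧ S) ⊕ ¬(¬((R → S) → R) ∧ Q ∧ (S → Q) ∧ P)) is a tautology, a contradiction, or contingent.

  P   |   Q   |   R   |   S   || (R ∨ P) | ((R ∨ P) ⊕ Q) | (((R ∨ P) ⊕ Q) ∧ S) | (R → S) | ((R → S) → R) | ¬((R → S) → R) | (S → Q) |   φ  
 True |  True |  True |  True ||   True  |     False     |        False        |   True  |      True     |     False      |   True  |  True
 True |  True |  True | False ||   True  |     False     |        False        |  False  |      True     |     False      |   True  |  True
 True |  True | False |  True ||   True  |     False     |        False        |   True  |     False     |      True      |   True  | False
 True |  True | False | False ||   True  |     False     |        False        |   True  |     False     |      True      |   True  | False
 True | False |  True |  True ||   True  |      True     |         True        |   True  |      True     |     False      |  False  | False
 True | False |  True | False ||   True  |      True     |        False        |  False  |      True     |     False      |   True  |  True
 True | False | False |  True ||   True  |      True     |         True        |   True  |     False     |      True      |  False  | False
 True | False | False | False ||   True  |      True     |        False        |   True  |     False     |      True      |   True  |  True
False |  True |  True |  True ||   True  |     False     |        False        |   True  |      True     |     False      |   True  |  True
False |  True |  True | False ||   True  |     False     |        False        |  False  |      True     |     False      |   True  |  True
False |  True | False |  True ||  False  |      True     |         True        |   True  |     False     |      True      |   True  | False
False |  True | False | False ||  False  |      True     |        False        |   True  |     False     |      True      |   True  |  True
False | False |  True |  True ||   True  |      True     |         True        |   True  |      True     |     False      |  False  | False
False | False |  True | False ||   True  |      True     |        False        |  False  |      True     |     False      |   True  |  True
False | False | False |  True ||  False  |     False     |        False        |   True  |     False     |      True      |  False  |  True
False | False | False | False ||  False  |     False     |        False        |   True  |     False     |      True      |   True  |  True
10 of 16 rows are True, so the formula is contingent.

contingent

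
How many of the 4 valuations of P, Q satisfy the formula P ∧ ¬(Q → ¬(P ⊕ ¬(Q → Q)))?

P | Q || (Q → Q) | ¬(Q → Q) | (P ⊕ ¬(Q → Q)) | ¬(P ⊕ ¬(Q → Q)) | (Q → ¬(P ⊕ ¬(Q → Q))) | ¬(Q → ¬(P ⊕ ¬(Q → Q))) | (P ∧ ¬(Q → ¬(P ⊕ ¬(Q → Q))))
0 | 0 ||    1    |    0     |       0        |        1        |           1           |           0            |              0              
0 | 1 ||    1    |    0     |       0        |        1        |           1           |           0            |              0              
1 | 0 ||    1    |    0     |       1        |        0        |           1           |           0            |              0              
1 | 1 ||    1    |    0     |       1        |        0        |           0           |           1            |              1              
The formula is true on 1 of the 4 rows.

1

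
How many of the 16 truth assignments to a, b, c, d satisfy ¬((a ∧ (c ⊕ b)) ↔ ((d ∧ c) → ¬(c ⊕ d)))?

a | b | c | d || φ
F | F | F | F || T
F | F | F | T || T
F | F | T | F || T
F | F | T | T || T
F | T | F | F || T
F | T | F | T || T
F | T | T | F || T
F | T | T | T || T
T | F | F | F || T
T | F | F | T || T
T | F | T | F || F
T | F | T | T || F
T | T | F | F || F
T | T | F | T || F
T | T | T | F || T
T | T | T | T || T
The formula is true on 12 of the 16 rows.

12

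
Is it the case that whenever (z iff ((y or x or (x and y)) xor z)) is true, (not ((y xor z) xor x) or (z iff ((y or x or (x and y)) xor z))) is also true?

x | y | z | φ | ψ
- | - | - | - | -
T | T | T | F | F
T | T | F | F | T
T | F | T | F | T
T | F | F | F | F
F | T | T | F | T
F | T | F | F | F
F | F | T | T | T
F | F | F | T | T
In every row where φ is true, ψ is also true, so φ ⊨ ψ.

yes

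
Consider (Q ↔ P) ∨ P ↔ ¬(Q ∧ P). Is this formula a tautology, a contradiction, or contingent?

P  Q  |  (Q ↔ P)  ((Q ↔ P) ∨ P)  (Q ∧ P)  ¬(Q ∧ P)  (((Q ↔ P) ∨ P) ↔ ¬(Q ∧ P))
F  F  |     T           T           F        T                  T             
F  T  |     F           F           F        T                  F             
T  F  |     F           T           F        T                  T             
T  T  |     T           T           T        F                  F             
2 of 4 rows are T, so the formula is contingent.

contingent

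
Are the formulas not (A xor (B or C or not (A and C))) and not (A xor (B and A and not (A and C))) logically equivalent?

A  B  C  |  φ  ψ
1  1  1  |  1  0
1  1  0  |  1  1
1  0  1  |  1  0
1  0  0  |  1  0
0  1  1  |  0  1
0  1  0  |  0  1
0  0  1  |  0  1
0  0  0  |  0  1
The columns differ at A=1, B=1, C=1 (φ=1, ψ=0), so they are not equivalent.

not equivalent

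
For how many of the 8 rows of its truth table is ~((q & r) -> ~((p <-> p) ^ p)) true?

p | q | r || ~((q & r) -> ~((p <-> p) ^ p))
0 | 0 | 0 ||               0               
0 | 0 | 1 ||               0               
0 | 1 | 0 ||               0               
0 | 1 | 1 ||               1               
1 | 0 | 0 ||               0               
1 | 0 | 1 ||               0               
1 | 1 | 0 ||               0               
1 | 1 | 1 ||               0               
The formula is true on 1 of the 8 rows.

1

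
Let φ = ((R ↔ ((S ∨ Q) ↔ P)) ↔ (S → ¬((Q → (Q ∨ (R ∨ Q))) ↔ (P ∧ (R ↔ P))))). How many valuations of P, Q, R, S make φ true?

6

  P   |   Q   |   R   |   S   | (S ∨ Q) | ((S ∨ Q) ↔ P) | (R ↔ ((S ∨ Q) ↔ P)) | (R ∨ Q) | (Q ∨ (R ∨ Q)) | (Q → (Q ∨ (R ∨ Q))) | (R ↔ P) | (P ∧ (R ↔ P)) |   φ  
----- | ----- | ----- | ----- | ------- | ------------- | ------------------- | ------- | ------------- | ------------------- | ------- | ------------- | -----
 True |  True |  True |  True |   True  |      True     |         True        |   True  |      True     |         True        |   True  |      True     | False
 True |  True |  True | False |   True  |      True     |         True        |   True  |      True     |         True        |   True  |      True     |  True
 True |  True | False |  True |   True  |      True     |        False        |   True  |      True     |         True        |  False  |     False     | False
 True |  True | False | False |   True  |      True     |        False        |   True  |      True     |         True        |  False  |     False     | False
 True | False |  True |  True |   True  |      True     |         True        |   True  |      True     |         True        |   True  |      True     | False
 True | False |  True | False |  False  |     False     |        False        |   True  |      True     |         True        |   True  |      True     | False
 True | False | False |  True |   True  |      True     |        False        |  False  |     False     |         True        |  False  |     False     | False
 True | False | False | False |  False  |     False     |         True        |  False  |     False     |         True        |  False  |     False     |  True
False |  True |  True |  True |   True  |     False     |        False        |   True  |      True     |         True        |  False  |     False     | False
False |  True |  True | False |   True  |     False     |        False        |   True  |      True     |         True        |  False  |     False     | False
False |  True | False |  True |   True  |     False     |         True        |   True  |      True     |         True        |   True  |     False     |  True
False |  True | False | False |   True  |     False     |         True        |   True  |      True     |         True        |   True  |     False     |  True
False | False |  True |  True |   True  |     False     |        False        |   True  |      True     |         True        |  False  |     False     | False
False | False |  True | False |  False  |      True     |         True        |   True  |      True     |         True        |  False  |     False     |  True
False | False | False |  True |   True  |     False     |         True        |  False  |     False     |         True        |   True  |     False     |  True
False | False | False | False |  False  |      True     |        False        |  False  |     False     |         True        |   True  |     False     | False
The formula is true on 6 of the 16 rows.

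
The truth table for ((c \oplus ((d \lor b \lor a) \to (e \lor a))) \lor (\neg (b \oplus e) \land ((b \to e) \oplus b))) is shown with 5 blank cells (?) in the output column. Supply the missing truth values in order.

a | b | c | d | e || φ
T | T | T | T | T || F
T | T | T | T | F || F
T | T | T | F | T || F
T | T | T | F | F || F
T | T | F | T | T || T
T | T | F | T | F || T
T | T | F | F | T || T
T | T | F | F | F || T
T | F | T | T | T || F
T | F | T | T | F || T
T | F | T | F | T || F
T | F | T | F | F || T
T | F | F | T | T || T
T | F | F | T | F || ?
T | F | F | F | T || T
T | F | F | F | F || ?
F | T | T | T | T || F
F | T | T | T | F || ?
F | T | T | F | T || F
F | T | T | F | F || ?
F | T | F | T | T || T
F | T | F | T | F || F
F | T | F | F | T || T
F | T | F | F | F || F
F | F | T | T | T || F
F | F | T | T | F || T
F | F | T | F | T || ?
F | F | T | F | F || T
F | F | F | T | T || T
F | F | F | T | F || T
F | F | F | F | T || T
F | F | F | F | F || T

T, T, T, T, F

Row a=T, b=F, c=F, d=T, e=F: (c \oplus ((d \lor b \lor a) \to (e \lor a))) = T, (\neg (b \oplus e) \land ((b \to e) \oplus b)) = T, so the formula = T.
Row a=T, b=F, c=F, d=F, e=F: (c \oplus ((d \lor b \lor a) \to (e \lor a))) = T, (\neg (b \oplus e) \land ((b \to e) \oplus b)) = T, so the formula = T.
Row a=F, b=T, c=T, d=T, e=F: (c \oplus ((d \lor b \lor a) \to (e \lor a))) = T, (\neg (b \oplus e) \land ((b \to e) \oplus b)) = F, so the formula = T.
Row a=F, b=T, c=T, d=F, e=F: (c \oplus ((d \lor b \lor a) \to (e \lor a))) = T, (\neg (b \oplus e) \land ((b \to e) \oplus b)) = F, so the formula = T.
Row a=F, b=F, c=T, d=F, e=T: (c \oplus ((d \lor b \lor a) \to (e \lor a))) = F, (\neg (b \oplus e) \land ((b \to e) \oplus b)) = F, so the formula = F.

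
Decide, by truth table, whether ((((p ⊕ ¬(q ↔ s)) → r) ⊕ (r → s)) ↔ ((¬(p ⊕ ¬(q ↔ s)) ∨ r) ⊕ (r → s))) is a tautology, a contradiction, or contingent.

p | q | r | s | (q ↔ s) | ¬(q ↔ s) | (p ⊕ ¬(q ↔ s)) | ((p ⊕ ¬(q ↔ s)) → r) | (r → s) | ¬(p ⊕ ¬(q ↔ s)) | (¬(p ⊕ ¬(q ↔ s)) ∨ r) | φ
- | - | - | - | ------- | -------- | -------------- | -------------------- | ------- | --------------- | --------------------- | -
T | T | T | T |    T    |    F     |       T        |          T           |    T    |        F        |           T           | T
T | T | T | F |    F    |    T     |       F        |          T           |    F    |        T        |           T           | T
T | T | F | T |    T    |    F     |       T        |          F           |    T    |        F        |           F           | T
T | T | F | F |    F    |    T     |       F        |          T           |    T    |        T        |           T           | T
T | F | T | T |    F    |    T     |       F        |          T           |    T    |        T        |           T           | T
T | F | T | F |    T    |    F     |       T        |          T           |    F    |        F        |           T           | T
T | F | F | T |    F    |    T     |       F        |          T           |    T    |        T        |           T           | T
T | F | F | F |    T    |    F     |       T        |          F           |    T    |        F        |           F           | T
F | T | T | T |    T    |    F     |       F        |          T           |    T    |        T        |           T           | T
F | T | T | F |    F    |    T     |       T        |          T           |    F    |        F        |           T           | T
F | T | F | T |    T    |    F     |       F        |          T           |    T    |        T        |           T           | T
F | T | F | F |    F    |    T     |       T        |          F           |    T    |        F        |           F           | T
F | F | T | T |    F    |    T     |       T        |          T           |    T    |        F        |           T           | T
F | F | T | F |    T    |    F     |       F        |          T           |    F    |        T        |           T           | T
F | F | F | T |    F    |    T     |       T        |          F           |    T    |        F        |           F           | T
F | F | F | F |    T    |    F     |       F        |          T           |    T    |        T        |           T           | T
Every row is T, so the formula is a tautology.

tautology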